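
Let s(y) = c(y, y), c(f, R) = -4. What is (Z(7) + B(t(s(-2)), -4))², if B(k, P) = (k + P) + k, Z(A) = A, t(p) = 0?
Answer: 9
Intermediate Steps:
s(y) = -4
B(k, P) = P + 2*k (B(k, P) = (P + k) + k = P + 2*k)
(Z(7) + B(t(s(-2)), -4))² = (7 + (-4 + 2*0))² = (7 + (-4 + 0))² = (7 - 4)² = 3² = 9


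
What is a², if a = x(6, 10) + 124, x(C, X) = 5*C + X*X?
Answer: 64516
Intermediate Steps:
x(C, X) = X² + 5*C (x(C, X) = 5*C + X² = X² + 5*C)
a = 254 (a = (10² + 5*6) + 124 = (100 + 30) + 124 = 130 + 124 = 254)
a² = 254² = 64516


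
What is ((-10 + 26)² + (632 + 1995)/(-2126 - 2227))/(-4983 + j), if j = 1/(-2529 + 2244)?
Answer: -105615395/2060646356 ≈ -0.051254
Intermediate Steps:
j = -1/285 (j = 1/(-285) = -1/285 ≈ -0.0035088)
((-10 + 26)² + (632 + 1995)/(-2126 - 2227))/(-4983 + j) = ((-10 + 26)² + (632 + 1995)/(-2126 - 2227))/(-4983 - 1/285) = (16² + 2627/(-4353))/(-1420156/285) = (256 + 2627*(-1/4353))*(-285/1420156) = (256 - 2627/4353)*(-285/1420156) = (1111741/4353)*(-285/1420156) = -105615395/2060646356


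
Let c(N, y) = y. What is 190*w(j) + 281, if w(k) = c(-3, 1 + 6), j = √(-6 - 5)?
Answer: 1611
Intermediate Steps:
j = I*√11 (j = √(-11) = I*√11 ≈ 3.3166*I)
w(k) = 7 (w(k) = 1 + 6 = 7)
190*w(j) + 281 = 190*7 + 281 = 1330 + 281 = 1611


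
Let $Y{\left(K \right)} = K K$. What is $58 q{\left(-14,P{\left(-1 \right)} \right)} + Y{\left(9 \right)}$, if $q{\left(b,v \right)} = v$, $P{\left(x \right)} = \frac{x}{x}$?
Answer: $139$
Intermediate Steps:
$P{\left(x \right)} = 1$
$Y{\left(K \right)} = K^{2}$
$58 q{\left(-14,P{\left(-1 \right)} \right)} + Y{\left(9 \right)} = 58 \cdot 1 + 9^{2} = 58 + 81 = 139$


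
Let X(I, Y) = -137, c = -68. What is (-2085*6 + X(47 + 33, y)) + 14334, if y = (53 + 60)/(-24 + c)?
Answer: 1687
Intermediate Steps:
y = -113/92 (y = (53 + 60)/(-24 - 68) = 113/(-92) = 113*(-1/92) = -113/92 ≈ -1.2283)
(-2085*6 + X(47 + 33, y)) + 14334 = (-2085*6 - 137) + 14334 = (-12510 - 137) + 14334 = -12647 + 14334 = 1687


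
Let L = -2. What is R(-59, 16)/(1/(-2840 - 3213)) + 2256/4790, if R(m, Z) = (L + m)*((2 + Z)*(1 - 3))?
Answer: -31835268132/2395 ≈ -1.3292e+7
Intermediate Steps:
R(m, Z) = (-4 - 2*Z)*(-2 + m) (R(m, Z) = (-2 + m)*((2 + Z)*(1 - 3)) = (-2 + m)*((2 + Z)*(-2)) = (-2 + m)*(-4 - 2*Z) = (-4 - 2*Z)*(-2 + m))
R(-59, 16)/(1/(-2840 - 3213)) + 2256/4790 = (8 - 4*(-59) + 4*16 - 2*16*(-59))/(1/(-2840 - 3213)) + 2256/4790 = (8 + 236 + 64 + 1888)/(1/(-6053)) + 2256*(1/4790) = 2196/(-1/6053) + 1128/2395 = 2196*(-6053) + 1128/2395 = -13292388 + 1128/2395 = -31835268132/2395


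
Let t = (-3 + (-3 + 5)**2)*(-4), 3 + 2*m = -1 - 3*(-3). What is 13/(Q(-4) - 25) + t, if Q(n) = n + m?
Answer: -238/53 ≈ -4.4906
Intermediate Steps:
m = 5/2 (m = -3/2 + (-1 - 3*(-3))/2 = -3/2 + (-1 + 9)/2 = -3/2 + (1/2)*8 = -3/2 + 4 = 5/2 ≈ 2.5000)
Q(n) = 5/2 + n (Q(n) = n + 5/2 = 5/2 + n)
t = -4 (t = (-3 + 2**2)*(-4) = (-3 + 4)*(-4) = 1*(-4) = -4)
13/(Q(-4) - 25) + t = 13/((5/2 - 4) - 25) - 4 = 13/(-3/2 - 25) - 4 = 13/(-53/2) - 4 = -2/53*13 - 4 = -26/53 - 4 = -238/53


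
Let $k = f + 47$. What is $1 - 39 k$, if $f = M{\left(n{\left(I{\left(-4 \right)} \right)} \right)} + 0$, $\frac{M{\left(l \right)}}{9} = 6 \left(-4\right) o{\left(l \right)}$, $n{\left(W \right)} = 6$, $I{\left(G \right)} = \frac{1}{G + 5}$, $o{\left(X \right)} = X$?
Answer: $48712$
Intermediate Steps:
$I{\left(G \right)} = \frac{1}{5 + G}$
$M{\left(l \right)} = - 216 l$ ($M{\left(l \right)} = 9 \cdot 6 \left(-4\right) l = 9 \left(- 24 l\right) = - 216 l$)
$f = -1296$ ($f = \left(-216\right) 6 + 0 = -1296 + 0 = -1296$)
$k = -1249$ ($k = -1296 + 47 = -1249$)
$1 - 39 k = 1 - -48711 = 1 + 48711 = 48712$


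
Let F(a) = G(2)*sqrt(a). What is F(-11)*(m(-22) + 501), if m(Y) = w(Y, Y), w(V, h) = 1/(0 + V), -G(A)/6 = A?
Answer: -66126*I*sqrt(11)/11 ≈ -19938.0*I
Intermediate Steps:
G(A) = -6*A
w(V, h) = 1/V
m(Y) = 1/Y
F(a) = -12*sqrt(a) (F(a) = (-6*2)*sqrt(a) = -12*sqrt(a))
F(-11)*(m(-22) + 501) = (-12*I*sqrt(11))*(1/(-22) + 501) = (-12*I*sqrt(11))*(-1/22 + 501) = -12*I*sqrt(11)*(11021/22) = -66126*I*sqrt(11)/11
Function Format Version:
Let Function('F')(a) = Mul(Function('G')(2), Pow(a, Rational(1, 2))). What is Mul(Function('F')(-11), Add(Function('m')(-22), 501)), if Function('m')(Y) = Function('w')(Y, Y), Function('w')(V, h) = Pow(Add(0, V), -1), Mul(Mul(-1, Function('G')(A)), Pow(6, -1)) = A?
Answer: Mul(Rational(-66126, 11), I, Pow(11, Rational(1, 2))) ≈ Mul(-19938., I)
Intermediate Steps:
Function('G')(A) = Mul(-6, A)
Function('w')(V, h) = Pow(V, -1)
Function('m')(Y) = Pow(Y, -1)
Function('F')(a) = Mul(-12, Pow(a, Rational(1, 2))) (Function('F')(a) = Mul(Mul(-6, 2), Pow(a, Rational(1, 2))) = Mul(-12, Pow(a, Rational(1, 2))))
Mul(Function('F')(-11), Add(Function('m')(-22), 501)) = Mul(Mul(-12, Pow(-11, Rational(1, 2))), Add(Pow(-22, -1), 501)) = Mul(Mul(-12, Mul(I, Pow(11, Rational(1, 2)))), Add(Rational(-1, 22), 501)) = Mul(Mul(-12, I, Pow(11, Rational(1, 2))), Rational(11021, 22)) = Mul(Rational(-66126, 11), I, Pow(11, Rational(1, 2)))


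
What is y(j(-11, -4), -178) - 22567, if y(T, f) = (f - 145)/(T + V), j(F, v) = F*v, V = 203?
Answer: -293388/13 ≈ -22568.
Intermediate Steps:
y(T, f) = (-145 + f)/(203 + T) (y(T, f) = (f - 145)/(T + 203) = (-145 + f)/(203 + T))
y(j(-11, -4), -178) - 22567 = (-145 - 178)/(203 - 11*(-4)) - 22567 = -323/(203 + 44) - 22567 = -323/247 - 22567 = (1/247)*(-323) - 22567 = -17/13 - 22567 = -293388/13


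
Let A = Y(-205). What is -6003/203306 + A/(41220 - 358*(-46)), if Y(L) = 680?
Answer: -26006623/1466039566 ≈ -0.017739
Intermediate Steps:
A = 680
-6003/203306 + A/(41220 - 358*(-46)) = -6003/203306 + 680/(41220 - 358*(-46)) = -6003*1/203306 + 680/(41220 - 1*(-16468)) = -6003/203306 + 680/(41220 + 16468) = -6003/203306 + 680/57688 = -6003/203306 + 680*(1/57688) = -6003/203306 + 85/7211 = -26006623/1466039566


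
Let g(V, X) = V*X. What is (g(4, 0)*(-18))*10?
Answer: 0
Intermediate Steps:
(g(4, 0)*(-18))*10 = ((4*0)*(-18))*10 = (0*(-18))*10 = 0*10 = 0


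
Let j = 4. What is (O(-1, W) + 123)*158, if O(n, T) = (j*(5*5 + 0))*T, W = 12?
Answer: 209034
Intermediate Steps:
O(n, T) = 100*T (O(n, T) = (4*(5*5 + 0))*T = (4*(25 + 0))*T = (4*25)*T = 100*T)
(O(-1, W) + 123)*158 = (100*12 + 123)*158 = (1200 + 123)*158 = 1323*158 = 209034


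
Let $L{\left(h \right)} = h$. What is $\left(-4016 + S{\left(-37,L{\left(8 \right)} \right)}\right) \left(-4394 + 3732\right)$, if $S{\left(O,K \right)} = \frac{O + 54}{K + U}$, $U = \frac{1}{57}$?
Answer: $\frac{1214335066}{457} \approx 2.6572 \cdot 10^{6}$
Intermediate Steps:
$U = \frac{1}{57} \approx 0.017544$
$S{\left(O,K \right)} = \frac{54 + O}{\frac{1}{57} + K}$ ($S{\left(O,K \right)} = \frac{O + 54}{K + \frac{1}{57}} = \frac{54 + O}{\frac{1}{57} + K}$)
$\left(-4016 + S{\left(-37,L{\left(8 \right)} \right)}\right) \left(-4394 + 3732\right) = \left(-4016 + \frac{57 \left(54 - 37\right)}{1 + 57 \cdot 8}\right) \left(-4394 + 3732\right) = \left(-4016 + 57 \frac{1}{1 + 456} \cdot 17\right) \left(-662\right) = \left(-4016 + 57 \cdot \frac{1}{457} \cdot 17\right) \left(-662\right) = \left(-4016 + \frac{969}{457}\right) \left(-662\right) = \left(- \frac{1834343}{457}\right) \left(-662\right) = \frac{1214335066}{457}$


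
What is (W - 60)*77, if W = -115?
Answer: -13475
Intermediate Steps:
(W - 60)*77 = (-115 - 60)*77 = -175*77 = -13475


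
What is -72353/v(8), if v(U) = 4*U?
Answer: -72353/32 ≈ -2261.0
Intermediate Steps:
-72353/v(8) = -72353/(4*8) = -72353/32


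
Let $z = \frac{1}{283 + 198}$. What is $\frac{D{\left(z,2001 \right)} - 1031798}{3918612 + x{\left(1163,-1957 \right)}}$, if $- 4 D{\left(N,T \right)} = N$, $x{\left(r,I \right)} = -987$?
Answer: $- \frac{661726451}{2512503500} \approx -0.26337$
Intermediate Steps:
$z = \frac{1}{481} \approx 0.002079$
$D{\left(N,T \right)} = - \frac{N}{4}$
$\frac{D{\left(z,2001 \right)} - 1031798}{3918612 + x{\left(1163,-1957 \right)}} = \frac{\left(- \frac{1}{4}\right) \frac{1}{481} - 1031798}{3918612 - 987} = \frac{- \frac{1}{1924} - 1031798}{3917625} = \left(- \frac{1985179353}{1924}\right) \frac{1}{3917625} = - \frac{661726451}{2512503500}$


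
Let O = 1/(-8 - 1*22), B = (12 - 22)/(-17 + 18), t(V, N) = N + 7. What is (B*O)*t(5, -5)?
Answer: 2/3 ≈ 0.66667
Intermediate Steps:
t(V, N) = 7 + N
B = -10 (B = -10/1 = -10*1 = -10)
O = -1/30 (O = 1/(-8 - 22) = 1/(-30) = -1/30 ≈ -0.033333)
(B*O)*t(5, -5) = (-10*(-1/30))*(7 - 5) = (1/3)*2 = 2/3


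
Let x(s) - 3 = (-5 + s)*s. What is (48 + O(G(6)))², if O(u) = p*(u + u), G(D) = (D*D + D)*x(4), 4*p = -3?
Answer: 12321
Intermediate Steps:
p = -¾ (p = (¼)*(-3) = -¾ ≈ -0.75000)
x(s) = 3 + s*(-5 + s) (x(s) = 3 + (-5 + s)*s = 3 + s*(-5 + s))
G(D) = -D - D² (G(D) = (D*D + D)*(3 + 4² - 5*4) = (D² + D)*(3 + 16 - 20) = (D + D²)*(-1) = -D - D²)
O(u) = -3*u/2 (O(u) = -3*(u + u)/4 = -3*u/2)
(48 + O(G(6)))² = (48 - (-3)*6*(1 + 6)/2)² = (48 - (-3)*6*7/2)² = (48 - 3/2*(-42))² = (48 + 63)² = 111² = 12321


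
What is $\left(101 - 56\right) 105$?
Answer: $4725$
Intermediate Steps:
$\left(101 - 56\right) 105 = 45 \cdot 105 = 4725$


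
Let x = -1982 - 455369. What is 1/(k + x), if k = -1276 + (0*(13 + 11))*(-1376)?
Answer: -1/458627 ≈ -2.1804e-6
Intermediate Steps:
x = -457351
k = -1276 (k = -1276 + (0*24)*(-1376) = -1276 + 0*(-1376) = -1276 + 0 = -1276)
1/(k + x) = 1/(-1276 - 457351) = 1/(-458627) = -1/458627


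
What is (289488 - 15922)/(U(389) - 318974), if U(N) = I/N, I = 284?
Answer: -53208587/62040301 ≈ -0.85765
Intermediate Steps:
U(N) = 284/N
(289488 - 15922)/(U(389) - 318974) = (289488 - 15922)/(284/389 - 318974) = 273566/(284*(1/389) - 318974) = 273566/(284/389 - 318974) = 273566/(-124080602/389) = 273566*(-389/124080602) = -53208587/62040301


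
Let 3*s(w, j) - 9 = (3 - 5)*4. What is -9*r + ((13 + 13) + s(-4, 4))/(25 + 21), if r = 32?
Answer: -39665/138 ≈ -287.43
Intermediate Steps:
s(w, j) = ⅓ (s(w, j) = 3 + ((3 - 5)*4)/3 = 3 + (-2*4)/3 = 3 + (⅓)*(-8) = 3 - 8/3 = ⅓)
-9*r + ((13 + 13) + s(-4, 4))/(25 + 21) = -9*32 + ((13 + 13) + ⅓)/(25 + 21) = -288 + (26 + ⅓)/46 = -288 + (79/3)*(1/46) = -288 + 79/138 = -39665/138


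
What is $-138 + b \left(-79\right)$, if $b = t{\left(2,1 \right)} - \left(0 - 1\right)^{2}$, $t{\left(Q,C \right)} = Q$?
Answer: $-217$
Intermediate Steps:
$b = 1$ ($b = 2 - \left(0 - 1\right)^{2} = 2 - \left(-1\right)^{2} = 2 - 1 = 1$)
$-138 + b \left(-79\right) = -138 + 1 \left(-79\right) = -138 - 79 = -217$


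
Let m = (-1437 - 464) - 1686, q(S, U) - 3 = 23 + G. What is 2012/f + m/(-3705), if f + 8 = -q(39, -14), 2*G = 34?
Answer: -807947/20995 ≈ -38.483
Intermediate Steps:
G = 17 (G = (½)*34 = 17)
q(S, U) = 43 (q(S, U) = 3 + (23 + 17) = 3 + 40 = 43)
f = -51 (f = -8 - 1*43 = -8 - 43 = -51)
m = -3587 (m = -1901 - 1686 = -3587)
2012/f + m/(-3705) = 2012/(-51) - 3587/(-3705) = 2012*(-1/51) - 3587*(-1/3705) = -2012/51 + 3587/3705 = -807947/20995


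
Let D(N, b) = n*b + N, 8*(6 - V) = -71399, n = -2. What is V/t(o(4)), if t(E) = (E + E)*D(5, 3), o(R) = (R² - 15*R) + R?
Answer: 71447/640 ≈ 111.64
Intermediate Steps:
o(R) = R² - 14*R
V = 71447/8 (V = 6 - ⅛*(-71399) = 6 + 71399/8 = 71447/8 ≈ 8930.9)
D(N, b) = N - 2*b (D(N, b) = -2*b + N = N - 2*b)
t(E) = -2*E (t(E) = (E + E)*(5 - 2*3) = (2*E)*(5 - 6) = (2*E)*(-1) = -2*E)
V/t(o(4)) = 71447/(8*((-8*(-14 + 4)))) = 71447/(8*((-8*(-10)))) = 71447/(8*((-2*(-40)))) = (71447/8)/80 = (71447/8)*(1/80) = 71447/640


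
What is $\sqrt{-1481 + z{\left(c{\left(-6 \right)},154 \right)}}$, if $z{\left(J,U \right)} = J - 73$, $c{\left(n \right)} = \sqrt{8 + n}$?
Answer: $\sqrt{-1554 + \sqrt{2}} \approx 39.403 i$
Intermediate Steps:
$z{\left(J,U \right)} = -73 + J$ ($z{\left(J,U \right)} = J - 73 = -73 + J$)
$\sqrt{-1481 + z{\left(c{\left(-6 \right)},154 \right)}} = \sqrt{-1481 - \left(73 - \sqrt{8 - 6}\right)} = \sqrt{-1481 - \left(73 - \sqrt{2}\right)} = \sqrt{-1554 + \sqrt{2}}$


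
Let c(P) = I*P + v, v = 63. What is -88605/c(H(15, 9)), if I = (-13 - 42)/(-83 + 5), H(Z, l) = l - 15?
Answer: -1151865/764 ≈ -1507.7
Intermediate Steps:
H(Z, l) = -15 + l
I = 55/78 (I = -55/(-78) = -55*(-1/78) = 55/78 ≈ 0.70513)
c(P) = 63 + 55*P/78 (c(P) = 55*P/78 + 63 = 63 + 55*P/78)
-88605/c(H(15, 9)) = -88605/(63 + 55*(-15 + 9)/78) = -88605/(63 + (55/78)*(-6)) = -88605/(63 - 55/13) = -88605/764/13 = -88605*13/764 = -1151865/764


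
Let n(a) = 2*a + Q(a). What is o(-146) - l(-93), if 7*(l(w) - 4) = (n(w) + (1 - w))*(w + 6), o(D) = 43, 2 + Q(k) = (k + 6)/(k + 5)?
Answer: -688071/616 ≈ -1117.0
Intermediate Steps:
Q(k) = -2 + (6 + k)/(5 + k) (Q(k) = -2 + (k + 6)/(k + 5) = -2 + (6 + k)/(5 + k))
n(a) = 2*a + (-4 - a)/(5 + a)
l(w) = 4 + (6 + w)*(1 - w + (-4 - w + 2*w*(5 + w))/(5 + w))/7 (l(w) = 4 + (((-4 - w + 2*w*(5 + w))/(5 + w) + (1 - w))*(w + 6))/7 = 4 + ((1 - w + (-4 - w + 2*w*(5 + w))/(5 + w))*(6 + w))/7 = 4 + ((6 + w)*(1 - w + (-4 - w + 2*w*(5 + w))/(5 + w)))/7 = 4 + (6 + w)*(1 - w + (-4 - w + 2*w*(5 + w))/(5 + w))/7)
o(-146) - l(-93) = 43 - (146 + (-93)³ + 11*(-93)² + 59*(-93))/(7*(5 - 93)) = 43 - (146 - 804357 + 11*8649 - 5487)/(7*(-88)) = 43 - (-1)*(146 - 804357 + 95139 - 5487)/(7*88) = 43 - (-1)*(-714559)/(7*88) = 43 - 1*714559/616 = 43 - 714559/616 = -688071/616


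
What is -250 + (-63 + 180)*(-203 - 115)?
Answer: -37456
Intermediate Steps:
-250 + (-63 + 180)*(-203 - 115) = -250 + 117*(-318) = -250 - 37206 = -37456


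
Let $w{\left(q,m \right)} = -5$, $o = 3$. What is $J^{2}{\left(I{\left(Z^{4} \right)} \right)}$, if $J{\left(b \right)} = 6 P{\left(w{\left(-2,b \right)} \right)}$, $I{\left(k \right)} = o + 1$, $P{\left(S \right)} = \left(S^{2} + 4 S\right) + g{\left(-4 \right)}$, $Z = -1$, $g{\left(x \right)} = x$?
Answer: $36$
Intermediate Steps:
$P{\left(S \right)} = -4 + S^{2} + 4 S$ ($P{\left(S \right)} = \left(S^{2} + 4 S\right) - 4 = -4 + S^{2} + 4 S$)
$I{\left(k \right)} = 4$ ($I{\left(k \right)} = 3 + 1 = 4$)
$J{\left(b \right)} = 6$ ($J{\left(b \right)} = 6 \left(-4 + \left(-5\right)^{2} + 4 \left(-5\right)\right) = 6 \left(-4 + 25 - 20\right) = 6 \cdot 1 = 6$)
$J^{2}{\left(I{\left(Z^{4} \right)} \right)} = 6^{2} = 36$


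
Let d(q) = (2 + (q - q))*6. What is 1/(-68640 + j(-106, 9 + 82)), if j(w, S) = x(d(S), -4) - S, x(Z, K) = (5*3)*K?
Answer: -1/68791 ≈ -1.4537e-5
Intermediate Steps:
d(q) = 12 (d(q) = (2 + 0)*6 = 2*6 = 12)
x(Z, K) = 15*K
j(w, S) = -60 - S (j(w, S) = 15*(-4) - S = -60 - S)
1/(-68640 + j(-106, 9 + 82)) = 1/(-68640 + (-60 - (9 + 82))) = 1/(-68640 + (-60 - 1*91)) = 1/(-68640 + (-60 - 91)) = 1/(-68640 - 151) = 1/(-68791) = -1/68791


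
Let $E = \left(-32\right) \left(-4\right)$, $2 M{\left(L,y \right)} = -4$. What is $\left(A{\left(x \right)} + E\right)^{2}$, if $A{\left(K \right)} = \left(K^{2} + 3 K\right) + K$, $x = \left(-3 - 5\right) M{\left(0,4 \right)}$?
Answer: $200704$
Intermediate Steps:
$M{\left(L,y \right)} = -2$ ($M{\left(L,y \right)} = \frac{1}{2} \left(-4\right) = -2$)
$x = 16$ ($x = \left(-3 - 5\right) \left(-2\right) = \left(-8\right) \left(-2\right) = 16$)
$A{\left(K \right)} = K^{2} + 4 K$
$E = 128$
$\left(A{\left(x \right)} + E\right)^{2} = \left(16 \left(4 + 16\right) + 128\right)^{2} = \left(16 \cdot 20 + 128\right)^{2} = \left(320 + 128\right)^{2} = 448^{2} = 200704$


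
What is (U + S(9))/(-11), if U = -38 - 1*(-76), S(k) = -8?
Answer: -30/11 ≈ -2.7273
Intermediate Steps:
U = 38 (U = -38 + 76 = 38)
(U + S(9))/(-11) = (38 - 8)/(-11) = -1/11*30 = -30/11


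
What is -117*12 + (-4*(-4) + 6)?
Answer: -1382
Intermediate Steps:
-117*12 + (-4*(-4) + 6) = -1404 + (16 + 6) = -1404 + 22 = -1382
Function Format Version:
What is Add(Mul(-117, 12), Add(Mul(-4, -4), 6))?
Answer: -1382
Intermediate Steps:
Add(Mul(-117, 12), Add(Mul(-4, -4), 6)) = Add(-1404, Add(16, 6)) = Add(-1404, 22) = -1382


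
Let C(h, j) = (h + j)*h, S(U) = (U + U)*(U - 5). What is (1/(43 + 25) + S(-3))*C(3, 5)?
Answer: 19590/17 ≈ 1152.4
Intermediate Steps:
S(U) = 2*U*(-5 + U) (S(U) = (2*U)*(-5 + U) = 2*U*(-5 + U))
C(h, j) = h*(h + j)
(1/(43 + 25) + S(-3))*C(3, 5) = (1/(43 + 25) + 2*(-3)*(-5 - 3))*(3*(3 + 5)) = (1/68 + 2*(-3)*(-8))*(3*8) = (1/68 + 48)*24 = (3265/68)*24 = 19590/17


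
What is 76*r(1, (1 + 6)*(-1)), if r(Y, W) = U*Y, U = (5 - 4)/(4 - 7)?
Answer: -76/3 ≈ -25.333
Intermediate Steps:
U = -⅓ (U = 1/(-3) = 1*(-⅓) = -⅓ ≈ -0.33333)
r(Y, W) = -Y/3
76*r(1, (1 + 6)*(-1)) = 76*(-⅓*1) = 76*(-⅓) = -76/3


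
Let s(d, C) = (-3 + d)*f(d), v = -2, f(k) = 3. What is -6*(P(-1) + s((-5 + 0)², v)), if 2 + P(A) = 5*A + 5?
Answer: -384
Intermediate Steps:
s(d, C) = -9 + 3*d (s(d, C) = (-3 + d)*3 = -9 + 3*d)
P(A) = 3 + 5*A (P(A) = -2 + (5*A + 5) = -2 + (5 + 5*A) = 3 + 5*A)
-6*(P(-1) + s((-5 + 0)², v)) = -6*((3 + 5*(-1)) + (-9 + 3*(-5 + 0)²)) = -6*((3 - 5) + (-9 + 3*(-5)²)) = -6*(-2 + (-9 + 3*25)) = -6*(-2 + (-9 + 75)) = -6*(-2 + 66) = -6*64 = -384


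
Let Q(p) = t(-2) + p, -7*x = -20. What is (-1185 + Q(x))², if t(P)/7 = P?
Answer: 70107129/49 ≈ 1.4308e+6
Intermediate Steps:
x = 20/7 (x = -⅐*(-20) = 20/7 ≈ 2.8571)
t(P) = 7*P
Q(p) = -14 + p (Q(p) = 7*(-2) + p = -14 + p)
(-1185 + Q(x))² = (-1185 + (-14 + 20/7))² = (-1185 - 78/7)² = (-8373/7)² = 70107129/49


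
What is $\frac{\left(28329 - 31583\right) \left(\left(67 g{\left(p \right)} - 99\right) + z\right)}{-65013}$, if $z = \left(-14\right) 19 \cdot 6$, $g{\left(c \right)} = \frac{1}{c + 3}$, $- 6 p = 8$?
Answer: $- \frac{8974532}{108355} \approx -82.825$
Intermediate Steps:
$p = - \frac{4}{3}$ ($p = \left(- \frac{1}{6}\right) 8 = - \frac{4}{3} \approx -1.3333$)
$g{\left(c \right)} = \frac{1}{3 + c}$
$z = -1596$ ($z = \left(-266\right) 6 = -1596$)
$\frac{\left(28329 - 31583\right) \left(\left(67 g{\left(p \right)} - 99\right) + z\right)}{-65013} = \frac{\left(28329 - 31583\right) \left(\left(\frac{67}{3 - \frac{4}{3}} - 99\right) - 1596\right)}{-65013} = - 3254 \left(\left(\frac{67}{\frac{5}{3}} - 99\right) - 1596\right) \left(- \frac{1}{65013}\right) = - 3254 \left(\left(67 \cdot \frac{3}{5} - 99\right) - 1596\right) \left(- \frac{1}{65013}\right) = - 3254 \left(\left(\frac{201}{5} - 99\right) - 1596\right) \left(- \frac{1}{65013}\right) = - 3254 \left(- \frac{294}{5} - 1596\right) \left(- \frac{1}{65013}\right) = \left(-3254\right) \left(- \frac{8274}{5}\right) \left(- \frac{1}{65013}\right) = \frac{26923596}{5} \left(- \frac{1}{65013}\right) = - \frac{8974532}{108355}$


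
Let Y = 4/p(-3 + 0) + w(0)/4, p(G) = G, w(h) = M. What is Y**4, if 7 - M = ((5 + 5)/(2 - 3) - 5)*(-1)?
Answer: 10000/81 ≈ 123.46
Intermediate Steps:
M = -8 (M = 7 - ((5 + 5)/(2 - 3) - 5)*(-1) = 7 - (10/(-1) - 5)*(-1) = 7 - (10*(-1) - 5)*(-1) = 7 - (-10 - 5)*(-1) = 7 - (-15)*(-1) = 7 - 1*15 = 7 - 15 = -8)
w(h) = -8
Y = -10/3 (Y = 4/(-3 + 0) - 8/4 = 4/(-3) - 8*1/4 = 4*(-1/3) - 2 = -4/3 - 2 = -10/3 ≈ -3.3333)
Y**4 = (-10/3)**4 = 10000/81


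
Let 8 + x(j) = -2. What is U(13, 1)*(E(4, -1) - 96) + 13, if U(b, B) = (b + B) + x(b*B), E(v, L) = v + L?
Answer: -359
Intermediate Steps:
x(j) = -10 (x(j) = -8 - 2 = -10)
E(v, L) = L + v
U(b, B) = -10 + B + b (U(b, B) = (b + B) - 10 = (B + b) - 10 = -10 + B + b)
U(13, 1)*(E(4, -1) - 96) + 13 = (-10 + 1 + 13)*((-1 + 4) - 96) + 13 = 4*(3 - 96) + 13 = 4*(-93) + 13 = -372 + 13 = -359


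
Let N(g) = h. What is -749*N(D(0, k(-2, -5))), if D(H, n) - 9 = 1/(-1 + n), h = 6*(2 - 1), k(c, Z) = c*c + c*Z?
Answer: -4494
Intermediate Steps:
k(c, Z) = c² + Z*c
h = 6 (h = 6*1 = 6)
D(H, n) = 9 + 1/(-1 + n)
N(g) = 6
-749*N(D(0, k(-2, -5))) = -749*6 = -4494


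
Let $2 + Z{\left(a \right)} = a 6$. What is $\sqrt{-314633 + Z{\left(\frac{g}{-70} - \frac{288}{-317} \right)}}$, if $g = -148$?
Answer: $\frac{i \sqrt{38729029106215}}{11095} \approx 560.91 i$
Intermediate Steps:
$Z{\left(a \right)} = -2 + 6 a$ ($Z{\left(a \right)} = -2 + a 6 = -2 + 6 a$)
$\sqrt{-314633 + Z{\left(\frac{g}{-70} - \frac{288}{-317} \right)}} = \sqrt{-314633 - \left(2 - 6 \left(- \frac{148}{-70} - \frac{288}{-317}\right)\right)} = \sqrt{-314633 - \left(2 - 6 \left(\left(-148\right) \left(- \frac{1}{70}\right) - - \frac{288}{317}\right)\right)} = \sqrt{-314633 - \left(2 - 6 \left(\frac{74}{35} + \frac{288}{317}\right)\right)} = \sqrt{-314633 + \left(-2 + 6 \cdot \frac{33538}{11095}\right)} = \sqrt{-314633 + \left(-2 + \frac{201228}{11095}\right)} = \sqrt{-314633 + \frac{179038}{11095}} = \sqrt{- \frac{3490674097}{11095}} = \frac{i \sqrt{38729029106215}}{11095}$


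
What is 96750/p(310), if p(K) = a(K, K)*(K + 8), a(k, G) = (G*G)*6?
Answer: 215/407464 ≈ 0.00052765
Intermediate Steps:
a(k, G) = 6*G² (a(k, G) = G²*6 = 6*G²)
p(K) = 6*K²*(8 + K) (p(K) = (6*K²)*(K + 8) = (6*K²)*(8 + K) = 6*K²*(8 + K))
96750/p(310) = 96750/((6*310²*(8 + 310))) = 96750/((6*96100*318)) = 96750/183358800 = 96750*(1/183358800) = 215/407464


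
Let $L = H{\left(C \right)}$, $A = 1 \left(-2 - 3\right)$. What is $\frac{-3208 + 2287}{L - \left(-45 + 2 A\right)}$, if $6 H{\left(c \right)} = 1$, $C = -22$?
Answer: $- \frac{5526}{331} \approx -16.695$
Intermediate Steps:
$A = -5$ ($A = 1 \left(-5\right) = -5$)
$H{\left(c \right)} = \frac{1}{6}$ ($H{\left(c \right)} = \frac{1}{6} \cdot 1 = \frac{1}{6}$)
$L = \frac{1}{6} \approx 0.16667$
$\frac{-3208 + 2287}{L - \left(-45 + 2 A\right)} = \frac{-3208 + 2287}{\frac{1}{6} + \left(\left(-2\right) \left(-5\right) + 5 \cdot 9\right)} = - \frac{921}{\frac{1}{6} + \left(10 + 45\right)} = - \frac{921}{\frac{1}{6} + 55} = - \frac{921}{\frac{331}{6}} = \left(-921\right) \frac{6}{331} = - \frac{5526}{331}$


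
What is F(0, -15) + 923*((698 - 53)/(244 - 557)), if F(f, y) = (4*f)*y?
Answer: -595335/313 ≈ -1902.0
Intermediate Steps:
F(f, y) = 4*f*y
F(0, -15) + 923*((698 - 53)/(244 - 557)) = 4*0*(-15) + 923*((698 - 53)/(244 - 557)) = 0 + 923*(645/(-313)) = 0 + 923*(645*(-1/313)) = 0 + 923*(-645/313) = 0 - 595335/313 = -595335/313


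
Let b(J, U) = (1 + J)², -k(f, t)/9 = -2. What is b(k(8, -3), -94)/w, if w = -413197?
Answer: -361/413197 ≈ -0.00087368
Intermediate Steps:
k(f, t) = 18 (k(f, t) = -9*(-2) = 18)
b(k(8, -3), -94)/w = (1 + 18)²/(-413197) = 19²*(-1/413197) = 361*(-1/413197) = -361/413197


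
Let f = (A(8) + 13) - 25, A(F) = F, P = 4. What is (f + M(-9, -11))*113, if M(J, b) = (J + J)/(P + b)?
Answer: -1130/7 ≈ -161.43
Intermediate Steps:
M(J, b) = 2*J/(4 + b) (M(J, b) = (J + J)/(4 + b) = (2*J)/(4 + b) = 2*J/(4 + b))
f = -4 (f = (8 + 13) - 25 = 21 - 25 = -4)
(f + M(-9, -11))*113 = (-4 + 2*(-9)/(4 - 11))*113 = (-4 + 2*(-9)/(-7))*113 = (-4 + 2*(-9)*(-⅐))*113 = (-4 + 18/7)*113 = -10/7*113 = -1130/7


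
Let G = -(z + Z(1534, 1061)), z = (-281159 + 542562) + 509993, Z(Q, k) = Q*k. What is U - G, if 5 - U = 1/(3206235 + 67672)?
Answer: 7854021045324/3273907 ≈ 2.3990e+6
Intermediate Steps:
z = 771396 (z = 261403 + 509993 = 771396)
U = 16369534/3273907 (U = 5 - 1/(3206235 + 67672) = 5 - 1/3273907 = 16369534/3273907 ≈ 5.0000)
G = -2398970 (G = -(771396 + 1534*1061) = -(771396 + 1627574) = -1*2398970 = -2398970)
U - G = 16369534/3273907 - 1*(-2398970) = 16369534/3273907 + 2398970 = 7854021045324/3273907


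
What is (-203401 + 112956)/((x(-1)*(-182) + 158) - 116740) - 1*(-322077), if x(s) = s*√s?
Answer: 2188743272397643/6795697924 + 8230495*I/6795697924 ≈ 3.2208e+5 + 0.0012111*I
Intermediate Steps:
x(s) = s^(3/2)
(-203401 + 112956)/((x(-1)*(-182) + 158) - 116740) - 1*(-322077) = (-203401 + 112956)/(((-1)^(3/2)*(-182) + 158) - 116740) - 1*(-322077) = -90445/((-I*(-182) + 158) - 116740) + 322077 = -90445/((182*I + 158) - 116740) + 322077 = -90445/((158 + 182*I) - 116740) + 322077 = -90445*(-116582 - 182*I)/13591395848 + 322077 = 322077 - 90445*(-116582 - 182*I)/13591395848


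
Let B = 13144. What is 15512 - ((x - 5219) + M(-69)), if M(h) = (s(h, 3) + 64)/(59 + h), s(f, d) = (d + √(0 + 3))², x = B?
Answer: 37973/5 + 3*√3/5 ≈ 7595.6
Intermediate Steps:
x = 13144
s(f, d) = (d + √3)²
M(h) = (64 + (3 + √3)²)/(59 + h) (M(h) = ((3 + √3)² + 64)/(59 + h) = (64 + (3 + √3)²)/(59 + h))
15512 - ((x - 5219) + M(-69)) = 15512 - ((13144 - 5219) + 2*(38 + 3*√3)/(59 - 69)) = 15512 - (7925 + 2*(38 + 3*√3)/(-10)) = 15512 - (7925 + 2*(-⅒)*(38 + 3*√3)) = 15512 - (7925 + (-38/5 - 3*√3/5)) = 15512 - (39587/5 - 3*√3/5) = 15512 + (-39587/5 + 3*√3/5) = 37973/5 + 3*√3/5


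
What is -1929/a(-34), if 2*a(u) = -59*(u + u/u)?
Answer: -1286/649 ≈ -1.9815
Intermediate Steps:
a(u) = -59/2 - 59*u/2 (a(u) = (-59*(u + u/u))/2 = (-59*(u + 1))/2 = (-59*(1 + u))/2 = (-59 - 59*u)/2 = -59/2 - 59*u/2)
-1929/a(-34) = -1929/(-59/2 - 59/2*(-34)) = -1929/(-59/2 + 1003) = -1929/1947/2 = -1929*2/1947 = -1286/649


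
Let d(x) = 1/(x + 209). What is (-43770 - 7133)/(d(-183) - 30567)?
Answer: 1323478/794741 ≈ 1.6653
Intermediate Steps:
d(x) = 1/(209 + x)
(-43770 - 7133)/(d(-183) - 30567) = (-43770 - 7133)/(1/(209 - 183) - 30567) = -50903/(1/26 - 30567) = -50903/(-794741/26) = -50903*(-26/794741) = 1323478/794741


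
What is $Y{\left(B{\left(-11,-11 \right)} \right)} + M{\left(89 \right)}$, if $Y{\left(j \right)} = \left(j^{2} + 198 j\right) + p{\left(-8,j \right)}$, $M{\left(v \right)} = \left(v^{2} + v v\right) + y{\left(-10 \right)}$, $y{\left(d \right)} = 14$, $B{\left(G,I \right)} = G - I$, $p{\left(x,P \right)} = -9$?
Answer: $15847$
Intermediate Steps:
$M{\left(v \right)} = 14 + 2 v^{2}$ ($M{\left(v \right)} = \left(v^{2} + v v\right) + 14 = \left(v^{2} + v^{2}\right) + 14 = 2 v^{2} + 14 = 14 + 2 v^{2}$)
$Y{\left(j \right)} = -9 + j^{2} + 198 j$ ($Y{\left(j \right)} = \left(j^{2} + 198 j\right) - 9 = -9 + j^{2} + 198 j$)
$Y{\left(B{\left(-11,-11 \right)} \right)} + M{\left(89 \right)} = \left(-9 + \left(-11 - -11\right)^{2} + 198 \left(-11 - -11\right)\right) + \left(14 + 2 \cdot 89^{2}\right) = \left(-9 + \left(-11 + 11\right)^{2} + 198 \left(-11 + 11\right)\right) + \left(14 + 2 \cdot 7921\right) = \left(-9 + 0^{2} + 198 \cdot 0\right) + \left(14 + 15842\right) = \left(-9 + 0 + 0\right) + 15856 = -9 + 15856 = 15847$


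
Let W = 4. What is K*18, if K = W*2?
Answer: 144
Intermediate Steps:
K = 8 (K = 4*2 = 8)
K*18 = 8*18 = 144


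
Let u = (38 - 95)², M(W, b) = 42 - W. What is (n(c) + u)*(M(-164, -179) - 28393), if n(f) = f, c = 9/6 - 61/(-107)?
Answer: -19610513323/214 ≈ -9.1638e+7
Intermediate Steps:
u = 3249 (u = (-57)² = 3249)
c = 443/214 (c = 9*(⅙) - 61*(-1/107) = 3/2 + 61/107 = 443/214 ≈ 2.0701)
(n(c) + u)*(M(-164, -179) - 28393) = (443/214 + 3249)*((42 - 1*(-164)) - 28393) = 695729*((42 + 164) - 28393)/214 = 695729*(206 - 28393)/214 = (695729/214)*(-28187) = -19610513323/214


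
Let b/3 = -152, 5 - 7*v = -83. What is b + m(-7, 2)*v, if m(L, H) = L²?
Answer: 160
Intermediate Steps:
v = 88/7 (v = 5/7 - ⅐*(-83) = 5/7 + 83/7 = 88/7 ≈ 12.571)
b = -456 (b = 3*(-152) = -456)
b + m(-7, 2)*v = -456 + (-7)²*(88/7) = -456 + 49*(88/7) = -456 + 616 = 160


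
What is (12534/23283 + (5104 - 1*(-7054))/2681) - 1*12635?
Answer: -262793930579/20807241 ≈ -12630.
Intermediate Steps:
(12534/23283 + (5104 - 1*(-7054))/2681) - 1*12635 = (12534*(1/23283) + (5104 + 7054)*(1/2681)) - 12635 = (4178/7761 + 12158*(1/2681)) - 12635 = (4178/7761 + 12158/2681) - 12635 = 105559456/20807241 - 12635 = -262793930579/20807241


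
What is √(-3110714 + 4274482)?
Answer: 2*√290942 ≈ 1078.8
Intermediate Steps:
√(-3110714 + 4274482) = √1163768 = 2*√290942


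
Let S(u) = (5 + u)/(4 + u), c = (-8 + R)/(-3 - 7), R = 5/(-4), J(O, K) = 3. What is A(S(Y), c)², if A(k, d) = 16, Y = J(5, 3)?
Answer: 256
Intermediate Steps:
R = -5/4 (R = 5*(-¼) = -5/4 ≈ -1.2500)
Y = 3
c = 37/40 (c = (-8 - 5/4)/(-3 - 7) = -37/4/(-10) = -37/4*(-⅒) = 37/40 ≈ 0.92500)
S(u) = (5 + u)/(4 + u)
A(S(Y), c)² = 16² = 256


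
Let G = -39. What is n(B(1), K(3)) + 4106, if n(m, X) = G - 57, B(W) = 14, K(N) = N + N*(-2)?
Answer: 4010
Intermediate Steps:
K(N) = -N (K(N) = N - 2*N = -N)
n(m, X) = -96 (n(m, X) = -39 - 57 = -96)
n(B(1), K(3)) + 4106 = -96 + 4106 = 4010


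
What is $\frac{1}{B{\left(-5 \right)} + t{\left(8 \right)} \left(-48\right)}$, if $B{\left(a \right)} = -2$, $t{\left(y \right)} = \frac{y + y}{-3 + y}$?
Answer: $- \frac{5}{778} \approx -0.0064267$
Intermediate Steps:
$t{\left(y \right)} = \frac{2 y}{-3 + y}$
$\frac{1}{B{\left(-5 \right)} + t{\left(8 \right)} \left(-48\right)} = \frac{1}{-2 + 2 \cdot 8 \frac{1}{-3 + 8} \left(-48\right)} = \frac{1}{-2 + 2 \cdot 8 \cdot \frac{1}{5} \left(-48\right)} = \frac{1}{-2 + \frac{16}{5} \left(-48\right)} = \frac{1}{-2 - \frac{768}{5}} = \frac{1}{- \frac{778}{5}} = - \frac{5}{778}$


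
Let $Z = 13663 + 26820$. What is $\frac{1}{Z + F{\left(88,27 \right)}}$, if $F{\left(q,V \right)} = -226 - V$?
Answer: $\frac{1}{40230} \approx 2.4857 \cdot 10^{-5}$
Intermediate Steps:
$Z = 40483$
$\frac{1}{Z + F{\left(88,27 \right)}} = \frac{1}{40483 - 253} = \frac{1}{40230}$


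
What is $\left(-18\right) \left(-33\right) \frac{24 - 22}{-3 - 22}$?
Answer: $- \frac{1188}{25} \approx -47.52$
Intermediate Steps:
$\left(-18\right) \left(-33\right) \frac{24 - 22}{-3 - 22} = 594 \frac{2}{-25} = 594 \cdot 2 \left(- \frac{1}{25}\right) = 594 \left(- \frac{2}{25}\right) = - \frac{1188}{25}$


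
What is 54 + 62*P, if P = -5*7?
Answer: -2116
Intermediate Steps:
P = -35
54 + 62*P = 54 + 62*(-35) = 54 - 2170 = -2116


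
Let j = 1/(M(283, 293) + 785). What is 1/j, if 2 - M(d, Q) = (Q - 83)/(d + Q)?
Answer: 75517/96 ≈ 786.64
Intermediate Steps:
M(d, Q) = 2 - (-83 + Q)/(Q + d) (M(d, Q) = 2 - (Q - 83)/(d + Q) = 2 - (-83 + Q)/(Q + d))
j = 96/75517 (j = 1/((83 + 293 + 2*283)/(293 + 283) + 785) = 1/((83 + 293 + 566)/576 + 785) = 1/((1/576)*942 + 785) = 1/(157/96 + 785) = 1/(75517/96) = 96/75517 ≈ 0.0012712)
1/j = 1/(96/75517) = 75517/96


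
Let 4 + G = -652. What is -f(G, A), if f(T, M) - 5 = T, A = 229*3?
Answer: 651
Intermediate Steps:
G = -656 (G = -4 - 652 = -656)
A = 687
f(T, M) = 5 + T
-f(G, A) = -(5 - 656) = -1*(-651) = 651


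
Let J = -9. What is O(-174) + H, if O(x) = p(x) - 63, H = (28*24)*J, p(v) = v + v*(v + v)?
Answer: 54267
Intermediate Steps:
p(v) = v + 2*v**2 (p(v) = v + v*(2*v) = v + 2*v**2)
H = -6048 (H = (28*24)*(-9) = 672*(-9) = -6048)
O(x) = -63 + x*(1 + 2*x) (O(x) = x*(1 + 2*x) - 63 = -63 + x*(1 + 2*x))
O(-174) + H = (-63 - 174*(1 + 2*(-174))) - 6048 = (-63 - 174*(1 - 348)) - 6048 = (-63 - 174*(-347)) - 6048 = (-63 + 60378) - 6048 = 60315 - 6048 = 54267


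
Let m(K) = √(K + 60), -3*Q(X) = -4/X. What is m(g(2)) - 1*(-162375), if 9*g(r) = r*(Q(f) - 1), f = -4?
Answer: 162375 + 2*√1209/9 ≈ 1.6238e+5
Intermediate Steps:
Q(X) = 4/(3*X) (Q(X) = -(-4)/(3*X) = 4/(3*X))
g(r) = -4*r/27 (g(r) = (r*((4/3)/(-4) - 1))/9 = (r*((4/3)*(-¼) - 1))/9 = (r*(-⅓ - 1))/9 = (r*(-4/3))/9 = (-4*r/3)/9 = -4*r/27)
m(K) = √(60 + K)
m(g(2)) - 1*(-162375) = √(60 - 4/27*2) - 1*(-162375) = √(60 - 8/27) + 162375 = √(1612/27) + 162375 = 2*√1209/9 + 162375 = 162375 + 2*√1209/9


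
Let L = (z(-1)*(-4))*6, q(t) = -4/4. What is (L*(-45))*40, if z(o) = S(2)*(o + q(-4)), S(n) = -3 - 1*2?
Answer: 432000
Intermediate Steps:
q(t) = -1 (q(t) = -4*1/4 = -1)
S(n) = -5 (S(n) = -3 - 2 = -5)
z(o) = 5 - 5*o (z(o) = -5*(o - 1) = -5*(-1 + o) = 5 - 5*o)
L = -240 (L = ((5 - 5*(-1))*(-4))*6 = ((5 + 5)*(-4))*6 = (10*(-4))*6 = -40*6 = -240)
(L*(-45))*40 = -240*(-45)*40 = 10800*40 = 432000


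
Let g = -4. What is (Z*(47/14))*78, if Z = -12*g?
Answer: 87984/7 ≈ 12569.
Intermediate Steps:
Z = 48 (Z = -12*(-4) = 48)
(Z*(47/14))*78 = (48*(47/14))*78 = (1128/7)*78 = 87984/7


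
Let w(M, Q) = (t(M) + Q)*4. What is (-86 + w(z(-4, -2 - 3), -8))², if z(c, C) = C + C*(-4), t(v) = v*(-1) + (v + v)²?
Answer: 11710084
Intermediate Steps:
t(v) = -v + 4*v² (t(v) = -v + (2*v)² = -v + 4*v²)
z(c, C) = -3*C (z(c, C) = C - 4*C = -3*C)
w(M, Q) = 4*Q + 4*M*(-1 + 4*M) (w(M, Q) = (M*(-1 + 4*M) + Q)*4 = (Q + M*(-1 + 4*M))*4 = 4*Q + 4*M*(-1 + 4*M))
(-86 + w(z(-4, -2 - 3), -8))² = (-86 + (4*(-8) + 4*(-3*(-2 - 3))*(-1 + 4*(-3*(-2 - 3)))))² = (-86 + (-32 + 4*(-3*(-5))*(-1 + 4*(-3*(-5)))))² = (-86 + (-32 + 4*15*(-1 + 4*15)))² = (-86 + (-32 + 4*15*(-1 + 60)))² = (-86 + (-32 + 4*15*59))² = (-86 + (-32 + 3540))² = (-86 + 3508)² = 3422² = 11710084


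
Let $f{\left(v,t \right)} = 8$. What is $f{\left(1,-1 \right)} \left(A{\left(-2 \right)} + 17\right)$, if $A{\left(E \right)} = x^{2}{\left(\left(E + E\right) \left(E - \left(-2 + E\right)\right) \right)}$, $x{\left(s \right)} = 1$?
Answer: $144$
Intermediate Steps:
$A{\left(E \right)} = 1$ ($A{\left(E \right)} = 1^{2} = 1$)
$f{\left(1,-1 \right)} \left(A{\left(-2 \right)} + 17\right) = 8 \left(1 + 17\right) = 8 \cdot 18 = 144$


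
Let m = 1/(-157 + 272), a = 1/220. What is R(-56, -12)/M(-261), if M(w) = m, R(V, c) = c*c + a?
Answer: 728663/44 ≈ 16561.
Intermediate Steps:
a = 1/220 ≈ 0.0045455
R(V, c) = 1/220 + c² (R(V, c) = c*c + 1/220 = c² + 1/220 = 1/220 + c²)
m = 1/115 ≈ 0.0086956
M(w) = 1/115
R(-56, -12)/M(-261) = (1/220 + (-12)²)/(1/115) = (1/220 + 144)*115 = (31681/220)*115 = 728663/44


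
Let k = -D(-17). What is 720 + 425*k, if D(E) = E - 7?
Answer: 10920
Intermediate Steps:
D(E) = -7 + E
k = 24 (k = -(-7 - 17) = -1*(-24) = 24)
720 + 425*k = 720 + 425*24 = 720 + 10200 = 10920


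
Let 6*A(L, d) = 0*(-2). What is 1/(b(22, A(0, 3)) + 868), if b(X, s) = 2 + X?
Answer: 1/892 ≈ 0.0011211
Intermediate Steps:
A(L, d) = 0 (A(L, d) = (0*(-2))/6 = (⅙)*0 = 0)
1/(b(22, A(0, 3)) + 868) = 1/((2 + 22) + 868) = 1/(24 + 868) = 1/892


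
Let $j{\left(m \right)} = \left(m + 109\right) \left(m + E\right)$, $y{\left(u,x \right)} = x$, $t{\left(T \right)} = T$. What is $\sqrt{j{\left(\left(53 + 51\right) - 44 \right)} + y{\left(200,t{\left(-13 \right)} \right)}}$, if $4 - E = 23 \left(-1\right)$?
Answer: $\sqrt{14690} \approx 121.2$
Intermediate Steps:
$E = 27$ ($E = 4 - 23 \left(-1\right) = 4 - -23 = 4 + 23 = 27$)
$j{\left(m \right)} = \left(27 + m\right) \left(109 + m\right)$ ($j{\left(m \right)} = \left(m + 109\right) \left(m + 27\right) = \left(109 + m\right) \left(27 + m\right) = \left(27 + m\right) \left(109 + m\right)$)
$\sqrt{j{\left(\left(53 + 51\right) - 44 \right)} + y{\left(200,t{\left(-13 \right)} \right)}} = \sqrt{\left(2943 + \left(\left(53 + 51\right) - 44\right)^{2} + 136 \left(\left(53 + 51\right) - 44\right)\right) - 13} = \sqrt{\left(2943 + \left(104 - 44\right)^{2} + 136 \left(104 - 44\right)\right) - 13} = \sqrt{\left(2943 + 60^{2} + 136 \cdot 60\right) - 13} = \sqrt{\left(2943 + 3600 + 8160\right) - 13} = \sqrt{14703 - 13} = \sqrt{14690}$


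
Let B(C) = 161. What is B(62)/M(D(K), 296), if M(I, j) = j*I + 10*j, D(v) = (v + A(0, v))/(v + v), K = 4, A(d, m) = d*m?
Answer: 23/444 ≈ 0.051802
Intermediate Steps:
D(v) = ½ (D(v) = (v + 0*v)/(v + v) = (v + 0)/((2*v)) = v*(1/(2*v)) = ½)
M(I, j) = 10*j + I*j (M(I, j) = I*j + 10*j = 10*j + I*j)
B(62)/M(D(K), 296) = 161/((296*(10 + ½))) = 161/((296*(21/2))) = 161/3108 = 161*(1/3108) = 23/444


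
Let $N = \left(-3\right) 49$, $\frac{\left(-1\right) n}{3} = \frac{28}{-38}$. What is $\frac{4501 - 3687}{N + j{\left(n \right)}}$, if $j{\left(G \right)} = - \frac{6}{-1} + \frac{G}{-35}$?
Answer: $- \frac{77330}{13401} \approx -5.7705$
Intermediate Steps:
$n = \frac{42}{19}$ ($n = - 3 \frac{28}{-38} = - 3 \cdot 28 \left(- \frac{1}{38}\right) = \left(-3\right) \left(- \frac{14}{19}\right) = \frac{42}{19} \approx 2.2105$)
$j{\left(G \right)} = 6 - \frac{G}{35}$ ($j{\left(G \right)} = \left(-6\right) \left(-1\right) + G \left(- \frac{1}{35}\right) = 6 - \frac{G}{35}$)
$N = -147$
$\frac{4501 - 3687}{N + j{\left(n \right)}} = \frac{4501 - 3687}{-147 + \left(6 - \frac{6}{95}\right)} = \frac{814}{-147 + \left(6 - \frac{6}{95}\right)} = \frac{814}{-147 + \frac{564}{95}} = \frac{814}{- \frac{13401}{95}} = 814 \left(- \frac{95}{13401}\right) = - \frac{77330}{13401}$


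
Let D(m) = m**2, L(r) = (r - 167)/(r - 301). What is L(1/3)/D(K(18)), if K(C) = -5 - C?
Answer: 250/238579 ≈ 0.0010479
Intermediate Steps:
L(r) = (-167 + r)/(-301 + r)
L(1/3)/D(K(18)) = ((-167 + 1/3)/(-301 + 1/3))/((-5 - 1*18)**2) = ((-167 + 1/3)/(-301 + 1/3))/((-5 - 18)**2) = (-500/3/(-902/3))/((-23)**2) = -3/902*(-500/3)/529 = (250/451)*(1/529) = 250/238579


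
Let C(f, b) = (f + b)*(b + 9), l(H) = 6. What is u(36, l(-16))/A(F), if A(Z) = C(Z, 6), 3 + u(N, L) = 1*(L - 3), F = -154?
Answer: 0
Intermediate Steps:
u(N, L) = -6 + L (u(N, L) = -3 + 1*(L - 3) = -3 + 1*(-3 + L) = -3 + (-3 + L) = -6 + L)
C(f, b) = (9 + b)*(b + f) (C(f, b) = (b + f)*(9 + b) = (9 + b)*(b + f))
A(Z) = 90 + 15*Z (A(Z) = 6**2 + 9*6 + 9*Z + 6*Z = 36 + 54 + 9*Z + 6*Z = 90 + 15*Z)
u(36, l(-16))/A(F) = (-6 + 6)/(90 + 15*(-154)) = 0/(90 - 2310) = 0/(-2220) = 0*(-1/2220) = 0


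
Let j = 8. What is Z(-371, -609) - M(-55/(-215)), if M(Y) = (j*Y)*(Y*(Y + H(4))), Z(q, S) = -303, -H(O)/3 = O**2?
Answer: -22103317/79507 ≈ -278.00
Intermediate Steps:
H(O) = -3*O**2
M(Y) = 8*Y**2*(-48 + Y) (M(Y) = (8*Y)*(Y*(Y - 3*4**2)) = (8*Y)*(Y*(Y - 3*16)) = (8*Y)*(Y*(Y - 48)) = (8*Y)*(Y*(-48 + Y)) = 8*Y**2*(-48 + Y))
Z(-371, -609) - M(-55/(-215)) = -303 - 8*(-55/(-215))**2*(-48 - 55/(-215)) = -303 - 8*(-55*(-1/215))**2*(-48 - 55*(-1/215)) = -303 - 8*(11/43)**2*(-48 + 11/43) = -303 - 8*121*(-2053)/(1849*43) = -303 - 1*(-1987304/79507) = -303 + 1987304/79507 = -22103317/79507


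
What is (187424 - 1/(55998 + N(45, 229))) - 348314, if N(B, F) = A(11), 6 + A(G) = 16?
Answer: -9011127121/56008 ≈ -1.6089e+5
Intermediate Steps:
A(G) = 10 (A(G) = -6 + 16 = 10)
N(B, F) = 10
(187424 - 1/(55998 + N(45, 229))) - 348314 = (187424 - 1/(55998 + 10)) - 348314 = (187424 - 1/56008) - 348314 = 10497243391/56008 - 348314 = -9011127121/56008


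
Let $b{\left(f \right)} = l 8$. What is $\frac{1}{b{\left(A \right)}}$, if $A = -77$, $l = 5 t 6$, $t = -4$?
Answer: $- \frac{1}{960} \approx -0.0010417$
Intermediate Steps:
$l = -120$ ($l = 5 \left(-4\right) 6 = \left(-20\right) 6 = -120$)
$b{\left(f \right)} = -960$ ($b{\left(f \right)} = \left(-120\right) 8 = -960$)
$\frac{1}{b{\left(A \right)}} = \frac{1}{-960} = - \frac{1}{960}$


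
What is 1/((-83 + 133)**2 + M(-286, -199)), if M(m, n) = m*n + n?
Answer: 1/59215 ≈ 1.6888e-5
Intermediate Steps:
M(m, n) = n + m*n
1/((-83 + 133)**2 + M(-286, -199)) = 1/((-83 + 133)**2 - 199*(1 - 286)) = 1/(50**2 - 199*(-285)) = 1/(2500 + 56715) = 1/59215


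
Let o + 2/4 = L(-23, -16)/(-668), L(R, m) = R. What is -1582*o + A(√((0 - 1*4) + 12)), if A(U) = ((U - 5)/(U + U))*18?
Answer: 249007/334 - 45*√2/4 ≈ 729.62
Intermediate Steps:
o = -311/668 (o = -½ - 23/(-668) = -½ - 23*(-1/668) = -½ + 23/668 = -311/668 ≈ -0.46557)
A(U) = 9*(-5 + U)/U (A(U) = ((-5 + U)/((2*U)))*18 = ((-5 + U)*(1/(2*U)))*18 = ((-5 + U)/(2*U))*18 = 9*(-5 + U)/U)
-1582*o + A(√((0 - 1*4) + 12)) = -1582*(-311/668) + (9 - 45/√((0 - 1*4) + 12)) = 246001/334 + (9 - 45/√((0 - 4) + 12)) = 246001/334 + (9 - 45/√(-4 + 12)) = 246001/334 + (9 - 45*√2/4) = 249007/334 - 45*√2/4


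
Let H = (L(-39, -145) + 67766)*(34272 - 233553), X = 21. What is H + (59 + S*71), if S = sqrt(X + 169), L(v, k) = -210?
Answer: -13462627177 + 71*sqrt(190) ≈ -1.3463e+10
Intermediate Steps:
S = sqrt(190) (S = sqrt(21 + 169) = sqrt(190) ≈ 13.784)
H = -13462627236 (H = (-210 + 67766)*(34272 - 233553) = 67556*(-199281) = -13462627236)
H + (59 + S*71) = -13462627236 + (59 + sqrt(190)*71) = -13462627236 + (59 + 71*sqrt(190)) = -13462627177 + 71*sqrt(190)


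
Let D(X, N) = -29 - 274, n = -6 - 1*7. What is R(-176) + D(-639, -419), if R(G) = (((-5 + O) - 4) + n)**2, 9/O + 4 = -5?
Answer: 226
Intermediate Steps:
O = -1 (O = 9/(-4 - 5) = 9/(-9) = 9*(-1/9) = -1)
n = -13 (n = -6 - 7 = -13)
D(X, N) = -303
R(G) = 529 (R(G) = (((-5 - 1) - 4) - 13)**2 = ((-6 - 4) - 13)**2 = (-10 - 13)**2 = (-23)**2 = 529)
R(-176) + D(-639, -419) = 529 - 303 = 226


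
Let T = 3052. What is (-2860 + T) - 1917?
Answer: -1725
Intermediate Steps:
(-2860 + T) - 1917 = (-2860 + 3052) - 1917 = 192 - 1917 = -1725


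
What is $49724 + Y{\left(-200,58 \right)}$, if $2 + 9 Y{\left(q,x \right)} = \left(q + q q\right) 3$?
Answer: $\frac{566914}{9} \approx 62990.0$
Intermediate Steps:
$Y{\left(q,x \right)} = - \frac{2}{9} + \frac{q}{3} + \frac{q^{2}}{3}$ ($Y{\left(q,x \right)} = - \frac{2}{9} + \frac{\left(q + q q\right) 3}{9} = - \frac{2}{9} + \frac{\left(q + q^{2}\right) 3}{9} = - \frac{2}{9} + \frac{3 q + 3 q^{2}}{9} = - \frac{2}{9} + \left(\frac{q}{3} + \frac{q^{2}}{3}\right) = - \frac{2}{9} + \frac{q}{3} + \frac{q^{2}}{3}$)
$49724 + Y{\left(-200,58 \right)} = 49724 + \left(- \frac{2}{9} + \frac{1}{3} \left(-200\right) + \frac{\left(-200\right)^{2}}{3}\right) = 49724 - - \frac{119398}{9} = 49724 + \frac{119398}{9} = \frac{566914}{9}$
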